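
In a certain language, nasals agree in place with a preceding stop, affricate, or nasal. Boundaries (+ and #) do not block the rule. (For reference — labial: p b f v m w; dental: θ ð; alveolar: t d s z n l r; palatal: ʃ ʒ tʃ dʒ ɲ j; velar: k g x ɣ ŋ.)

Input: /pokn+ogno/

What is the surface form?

[pokŋ+ogŋo]

/n/ after /k/ (velar) → [ŋ]
/n/ after /g/ (velar) → [ŋ]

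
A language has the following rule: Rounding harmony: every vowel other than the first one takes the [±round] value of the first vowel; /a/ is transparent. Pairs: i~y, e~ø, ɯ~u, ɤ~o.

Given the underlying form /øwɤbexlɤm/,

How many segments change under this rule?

/ɤ/ harmonizes with /ø/ ([+round]) → [o]
/e/ harmonizes with /ø/ ([+round]) → [ø]
/ɤ/ harmonizes with /ø/ ([+round]) → [o]
3 segments change.

3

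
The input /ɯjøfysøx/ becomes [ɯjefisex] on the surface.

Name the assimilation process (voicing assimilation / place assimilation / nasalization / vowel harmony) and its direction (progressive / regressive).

vowel harmony, progressive

/ø/→[e] /y/→[i] /ø/→[e].
Vowels agree with the first vowel, so the harmony is progressive.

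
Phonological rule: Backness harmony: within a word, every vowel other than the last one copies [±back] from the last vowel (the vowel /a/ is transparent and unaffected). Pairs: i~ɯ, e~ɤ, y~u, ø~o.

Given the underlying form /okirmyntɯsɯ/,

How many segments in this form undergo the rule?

/i/ harmonizes with /ɯ/ ([+back]) → [ɯ]
/y/ harmonizes with /ɯ/ ([+back]) → [u]
2 segments change.

2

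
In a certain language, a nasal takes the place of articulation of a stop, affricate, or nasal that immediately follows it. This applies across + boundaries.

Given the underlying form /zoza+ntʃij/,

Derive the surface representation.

/n/ before /tʃ/ (palatal) → [ɲ]

[zoza+ɲtʃij]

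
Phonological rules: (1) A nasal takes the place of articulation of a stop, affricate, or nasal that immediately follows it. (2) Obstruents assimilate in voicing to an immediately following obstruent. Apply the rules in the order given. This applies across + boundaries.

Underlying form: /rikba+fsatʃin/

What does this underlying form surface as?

Rule 1: no segment meets the rule's conditions; no change.
After rule 1: rikba+fsatʃin
Rule 2: /k/ before /b/ (voiced) → [g]

[rigba+fsatʃin]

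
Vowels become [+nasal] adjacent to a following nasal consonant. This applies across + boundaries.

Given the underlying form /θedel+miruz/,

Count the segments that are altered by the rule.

0

No segment meets the rule's conditions.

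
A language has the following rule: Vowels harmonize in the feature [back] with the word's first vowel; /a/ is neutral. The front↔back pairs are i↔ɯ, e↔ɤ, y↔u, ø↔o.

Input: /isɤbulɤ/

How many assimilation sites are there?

3

/ɤ/ harmonizes with /i/ ([-back]) → [e]
/u/ harmonizes with /i/ ([-back]) → [y]
/ɤ/ harmonizes with /i/ ([-back]) → [e]
3 segments change.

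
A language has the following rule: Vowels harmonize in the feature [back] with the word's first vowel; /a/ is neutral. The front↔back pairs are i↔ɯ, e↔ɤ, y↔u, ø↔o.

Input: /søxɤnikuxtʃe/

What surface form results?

[søxenikyxtʃe]

/ɤ/ harmonizes with /ø/ ([-back]) → [e]
/u/ harmonizes with /ø/ ([-back]) → [y]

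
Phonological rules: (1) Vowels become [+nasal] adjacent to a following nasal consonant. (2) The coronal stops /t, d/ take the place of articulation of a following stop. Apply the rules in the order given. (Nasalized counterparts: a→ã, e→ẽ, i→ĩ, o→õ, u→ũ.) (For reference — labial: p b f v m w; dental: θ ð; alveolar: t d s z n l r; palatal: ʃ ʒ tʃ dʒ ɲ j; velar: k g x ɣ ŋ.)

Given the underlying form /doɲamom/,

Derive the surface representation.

Rule 1: /o/ before nasal /ɲ/ → [õ]
Rule 1: /a/ before nasal /m/ → [ã]
Rule 1: /o/ before nasal /m/ → [õ]
After rule 1: dõɲãmõm
Rule 2: no segment meets the rule's conditions; no change.

[dõɲãmõm]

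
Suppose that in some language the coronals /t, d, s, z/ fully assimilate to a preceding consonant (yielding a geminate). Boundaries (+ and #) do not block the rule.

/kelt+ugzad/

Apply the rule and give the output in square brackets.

/t/ after /l/ → [l] (total assimilation)
/z/ after /g/ → [g] (total assimilation)

[kell+uggad]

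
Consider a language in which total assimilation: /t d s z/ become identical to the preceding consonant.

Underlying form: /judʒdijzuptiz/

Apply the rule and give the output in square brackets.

/d/ after /dʒ/ → [dʒ] (total assimilation)
/z/ after /j/ → [j] (total assimilation)
/t/ after /p/ → [p] (total assimilation)

[judʒdʒijjuppiz]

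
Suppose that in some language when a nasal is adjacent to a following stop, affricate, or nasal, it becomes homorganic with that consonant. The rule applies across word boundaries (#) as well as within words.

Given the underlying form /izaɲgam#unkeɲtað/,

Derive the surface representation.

[izaŋgam#uŋkentað]

/ɲ/ before /g/ (velar) → [ŋ]
/n/ before /k/ (velar) → [ŋ]
/ɲ/ before /t/ (alveolar) → [n]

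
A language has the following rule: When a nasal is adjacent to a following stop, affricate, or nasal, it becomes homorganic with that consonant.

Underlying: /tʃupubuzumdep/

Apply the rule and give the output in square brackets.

[tʃupubuzundep]

/m/ before /d/ (alveolar) → [n]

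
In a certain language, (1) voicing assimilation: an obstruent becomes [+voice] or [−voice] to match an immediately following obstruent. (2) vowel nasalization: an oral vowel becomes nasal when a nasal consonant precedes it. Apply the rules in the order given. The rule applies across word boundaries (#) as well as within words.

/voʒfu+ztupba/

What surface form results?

Rule 1: /ʒ/ before /f/ (voiceless) → [ʃ]
Rule 1: /z/ before /t/ (voiceless) → [s]
Rule 1: /p/ before /b/ (voiced) → [b]
After rule 1: voʃfu+stubba
Rule 2: no segment meets the rule's conditions; no change.

[voʃfu+stubba]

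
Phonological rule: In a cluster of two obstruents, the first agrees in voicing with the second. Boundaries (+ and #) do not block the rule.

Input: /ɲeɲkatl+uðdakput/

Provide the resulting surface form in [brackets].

[ɲeɲkatl+uðdakput]

no segment meets the rule's conditions; no change.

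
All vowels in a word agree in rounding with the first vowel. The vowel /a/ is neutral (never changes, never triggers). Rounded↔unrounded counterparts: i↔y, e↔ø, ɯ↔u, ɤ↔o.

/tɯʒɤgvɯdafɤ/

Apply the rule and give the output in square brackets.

no segment meets the rule's conditions; no change.

[tɯʒɤgvɯdafɤ]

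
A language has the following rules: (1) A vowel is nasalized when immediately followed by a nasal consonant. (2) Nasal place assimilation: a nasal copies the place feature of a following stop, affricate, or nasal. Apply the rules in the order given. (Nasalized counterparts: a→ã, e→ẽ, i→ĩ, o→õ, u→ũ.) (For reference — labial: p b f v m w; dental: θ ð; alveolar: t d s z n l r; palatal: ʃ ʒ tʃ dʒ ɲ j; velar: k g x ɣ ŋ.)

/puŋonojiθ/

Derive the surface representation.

[pũŋõnojiθ]

Rule 1: /u/ before nasal /ŋ/ → [ũ]
Rule 1: /o/ before nasal /n/ → [õ]
After rule 1: pũŋõnojiθ
Rule 2: no segment meets the rule's conditions; no change.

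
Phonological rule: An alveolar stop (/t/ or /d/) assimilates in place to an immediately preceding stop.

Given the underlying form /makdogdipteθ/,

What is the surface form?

[makgoggippeθ]

/d/ after /k/ (velar) → [g]
/d/ after /g/ (velar) → [g]
/t/ after /p/ (labial) → [p]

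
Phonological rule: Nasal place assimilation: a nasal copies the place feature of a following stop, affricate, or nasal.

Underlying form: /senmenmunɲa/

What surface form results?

/n/ before /m/ (labial) → [m]
/n/ before /m/ (labial) → [m]
/n/ before /ɲ/ (palatal) → [ɲ]

[semmemmuɲɲa]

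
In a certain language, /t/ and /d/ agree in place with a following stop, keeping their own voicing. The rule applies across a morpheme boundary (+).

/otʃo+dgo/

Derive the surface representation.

[otʃo+ggo]

/d/ before /g/ (velar) → [g]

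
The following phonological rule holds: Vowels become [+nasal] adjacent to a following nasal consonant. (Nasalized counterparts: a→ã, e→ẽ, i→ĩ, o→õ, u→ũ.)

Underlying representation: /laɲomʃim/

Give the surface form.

/a/ before nasal /ɲ/ → [ã]
/o/ before nasal /m/ → [õ]
/i/ before nasal /m/ → [ĩ]

[lãɲõmʃĩm]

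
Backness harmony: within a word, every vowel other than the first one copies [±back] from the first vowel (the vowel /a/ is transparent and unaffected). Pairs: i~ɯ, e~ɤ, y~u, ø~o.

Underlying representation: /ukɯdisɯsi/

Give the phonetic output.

[ukɯdɯsɯsɯ]

/i/ harmonizes with /u/ ([+back]) → [ɯ]
/i/ harmonizes with /u/ ([+back]) → [ɯ]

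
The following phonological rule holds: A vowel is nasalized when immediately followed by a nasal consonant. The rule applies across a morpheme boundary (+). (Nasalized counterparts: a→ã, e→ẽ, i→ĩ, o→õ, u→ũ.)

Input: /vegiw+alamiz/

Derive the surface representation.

[vegiw+alãmiz]

/a/ before nasal /m/ → [ã]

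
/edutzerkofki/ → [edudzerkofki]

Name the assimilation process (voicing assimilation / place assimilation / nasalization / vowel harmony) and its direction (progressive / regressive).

voicing assimilation, regressive

/t/→[d].
Each target copies a feature from the following segment, so the direction is regressive.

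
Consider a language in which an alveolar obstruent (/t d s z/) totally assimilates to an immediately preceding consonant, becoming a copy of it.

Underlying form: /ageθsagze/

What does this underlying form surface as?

[ageθθagge]

/s/ after /θ/ → [θ] (total assimilation)
/z/ after /g/ → [g] (total assimilation)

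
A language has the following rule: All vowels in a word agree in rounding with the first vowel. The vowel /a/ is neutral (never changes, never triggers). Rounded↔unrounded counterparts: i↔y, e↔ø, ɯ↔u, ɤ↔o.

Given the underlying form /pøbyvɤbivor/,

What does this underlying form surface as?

[pøbyvobyvor]

/ɤ/ harmonizes with /ø/ ([+round]) → [o]
/i/ harmonizes with /ø/ ([+round]) → [y]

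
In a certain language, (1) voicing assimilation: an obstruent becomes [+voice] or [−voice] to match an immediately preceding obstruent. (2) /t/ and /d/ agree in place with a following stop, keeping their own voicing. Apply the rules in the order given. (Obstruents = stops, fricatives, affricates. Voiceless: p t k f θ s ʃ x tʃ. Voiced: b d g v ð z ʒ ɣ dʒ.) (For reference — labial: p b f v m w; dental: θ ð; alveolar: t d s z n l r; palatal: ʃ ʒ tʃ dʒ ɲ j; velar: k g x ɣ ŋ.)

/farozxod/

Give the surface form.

[farozɣod]

Rule 1: /x/ after /z/ (voiced) → [ɣ]
After rule 1: farozɣod
Rule 2: no segment meets the rule's conditions; no change.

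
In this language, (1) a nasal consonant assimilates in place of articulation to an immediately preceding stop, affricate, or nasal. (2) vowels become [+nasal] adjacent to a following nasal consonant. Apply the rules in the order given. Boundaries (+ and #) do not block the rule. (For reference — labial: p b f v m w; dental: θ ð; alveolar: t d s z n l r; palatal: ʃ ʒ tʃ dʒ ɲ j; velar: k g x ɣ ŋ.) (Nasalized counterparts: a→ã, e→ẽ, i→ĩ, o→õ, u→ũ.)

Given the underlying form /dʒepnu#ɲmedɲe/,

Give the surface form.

[dʒepmũ#ɲɲedne]

Rule 1: /n/ after /p/ (labial) → [m]
Rule 1: /m/ after /ɲ/ (palatal) → [ɲ]
Rule 1: /ɲ/ after /d/ (alveolar) → [n]
After rule 1: dʒepmu#ɲɲedne
Rule 2: /u/ before nasal /ɲ/ → [ũ]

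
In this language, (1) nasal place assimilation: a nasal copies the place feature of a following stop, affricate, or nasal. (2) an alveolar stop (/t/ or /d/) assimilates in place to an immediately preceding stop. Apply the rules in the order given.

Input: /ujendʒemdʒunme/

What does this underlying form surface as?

Rule 1: /n/ before /dʒ/ (palatal) → [ɲ]
Rule 1: /m/ before /dʒ/ (palatal) → [ɲ]
Rule 1: /n/ before /m/ (labial) → [m]
After rule 1: ujeɲdʒeɲdʒumme
Rule 2: no segment meets the rule's conditions; no change.

[ujeɲdʒeɲdʒumme]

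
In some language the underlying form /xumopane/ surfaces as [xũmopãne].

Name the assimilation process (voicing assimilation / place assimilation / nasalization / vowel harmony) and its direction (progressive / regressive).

nasalization, regressive

/u/→[ũ] /a/→[ã].
Each target copies a feature from the following segment, so the direction is regressive.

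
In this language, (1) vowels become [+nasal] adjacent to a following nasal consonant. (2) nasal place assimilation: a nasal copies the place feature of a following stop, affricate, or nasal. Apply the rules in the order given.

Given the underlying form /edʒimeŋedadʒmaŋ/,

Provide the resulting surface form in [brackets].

Rule 1: /i/ before nasal /m/ → [ĩ]
Rule 1: /e/ before nasal /ŋ/ → [ẽ]
Rule 1: /a/ before nasal /ŋ/ → [ã]
After rule 1: edʒĩmẽŋedadʒmãŋ
Rule 2: no segment meets the rule's conditions; no change.

[edʒĩmẽŋedadʒmãŋ]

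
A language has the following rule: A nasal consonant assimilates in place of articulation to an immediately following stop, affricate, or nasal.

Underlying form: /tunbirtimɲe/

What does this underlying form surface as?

/n/ before /b/ (labial) → [m]
/m/ before /ɲ/ (palatal) → [ɲ]

[tumbirtiɲɲe]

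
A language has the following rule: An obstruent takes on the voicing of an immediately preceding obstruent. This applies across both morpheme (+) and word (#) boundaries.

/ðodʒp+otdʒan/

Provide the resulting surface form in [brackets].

[ðodʒb+ottʃan]

/p/ after /dʒ/ (voiced) → [b]
/dʒ/ after /t/ (voiceless) → [tʃ]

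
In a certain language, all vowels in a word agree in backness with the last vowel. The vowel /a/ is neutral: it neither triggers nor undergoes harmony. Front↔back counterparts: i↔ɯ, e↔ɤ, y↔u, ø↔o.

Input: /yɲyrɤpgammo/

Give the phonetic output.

/y/ harmonizes with /o/ ([+back]) → [u]
/y/ harmonizes with /o/ ([+back]) → [u]

[uɲurɤpgammo]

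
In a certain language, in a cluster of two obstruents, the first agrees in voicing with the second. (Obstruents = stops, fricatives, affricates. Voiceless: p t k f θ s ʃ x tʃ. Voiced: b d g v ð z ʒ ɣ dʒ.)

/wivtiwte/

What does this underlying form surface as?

[wiftiwte]

/v/ before /t/ (voiceless) → [f]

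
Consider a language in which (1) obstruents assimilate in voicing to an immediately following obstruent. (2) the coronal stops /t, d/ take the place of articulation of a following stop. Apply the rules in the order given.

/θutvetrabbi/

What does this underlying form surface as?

Rule 1: /t/ before /v/ (voiced) → [d]
After rule 1: θudvetrabbi
Rule 2: no segment meets the rule's conditions; no change.

[θudvetrabbi]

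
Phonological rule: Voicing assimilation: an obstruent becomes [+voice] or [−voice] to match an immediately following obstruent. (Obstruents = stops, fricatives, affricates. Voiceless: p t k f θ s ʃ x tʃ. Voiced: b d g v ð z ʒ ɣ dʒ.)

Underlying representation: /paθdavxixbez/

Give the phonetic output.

/θ/ before /d/ (voiced) → [ð]
/v/ before /x/ (voiceless) → [f]
/x/ before /b/ (voiced) → [ɣ]

[paðdafxiɣbez]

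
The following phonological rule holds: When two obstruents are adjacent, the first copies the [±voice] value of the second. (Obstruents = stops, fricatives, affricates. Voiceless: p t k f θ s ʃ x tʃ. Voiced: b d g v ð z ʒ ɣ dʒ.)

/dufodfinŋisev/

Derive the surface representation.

/d/ before /f/ (voiceless) → [t]

[dufotfinŋisev]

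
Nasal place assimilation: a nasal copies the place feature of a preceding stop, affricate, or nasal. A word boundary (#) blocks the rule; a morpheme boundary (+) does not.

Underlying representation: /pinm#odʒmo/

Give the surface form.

[pinn#odʒɲo]

/m/ after /n/ (alveolar) → [n]
/m/ after /dʒ/ (palatal) → [ɲ]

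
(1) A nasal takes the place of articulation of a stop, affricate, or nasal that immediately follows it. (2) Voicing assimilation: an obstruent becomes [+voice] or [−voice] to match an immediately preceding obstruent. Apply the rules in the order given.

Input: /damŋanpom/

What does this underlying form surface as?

Rule 1: /m/ before /ŋ/ (velar) → [ŋ]
Rule 1: /n/ before /p/ (labial) → [m]
After rule 1: daŋŋampom
Rule 2: no segment meets the rule's conditions; no change.

[daŋŋampom]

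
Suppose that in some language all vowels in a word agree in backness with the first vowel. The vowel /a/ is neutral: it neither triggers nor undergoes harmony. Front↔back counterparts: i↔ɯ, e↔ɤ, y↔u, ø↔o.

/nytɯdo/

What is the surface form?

/ɯ/ harmonizes with /y/ ([-back]) → [i]
/o/ harmonizes with /y/ ([-back]) → [ø]

[nytidø]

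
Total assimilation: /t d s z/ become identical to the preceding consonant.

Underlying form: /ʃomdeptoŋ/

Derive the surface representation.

[ʃommeppoŋ]

/d/ after /m/ → [m] (total assimilation)
/t/ after /p/ → [p] (total assimilation)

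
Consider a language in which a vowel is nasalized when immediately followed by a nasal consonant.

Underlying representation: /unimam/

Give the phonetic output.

[ũnĩmãm]

/u/ before nasal /n/ → [ũ]
/i/ before nasal /m/ → [ĩ]
/a/ before nasal /m/ → [ã]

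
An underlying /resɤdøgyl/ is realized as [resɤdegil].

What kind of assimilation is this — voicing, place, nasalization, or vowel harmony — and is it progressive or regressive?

vowel harmony, progressive

/ø/→[e] /y/→[i].
Vowels agree with the first vowel, so the harmony is progressive.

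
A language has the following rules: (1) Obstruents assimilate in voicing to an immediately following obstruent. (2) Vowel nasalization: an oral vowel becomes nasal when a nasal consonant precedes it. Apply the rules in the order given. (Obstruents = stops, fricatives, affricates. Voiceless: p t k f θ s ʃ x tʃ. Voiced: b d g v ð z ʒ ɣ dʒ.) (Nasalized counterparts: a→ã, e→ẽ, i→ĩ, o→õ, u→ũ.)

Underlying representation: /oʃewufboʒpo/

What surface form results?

Rule 1: /f/ before /b/ (voiced) → [v]
Rule 1: /ʒ/ before /p/ (voiceless) → [ʃ]
After rule 1: oʃewuvboʃpo
Rule 2: no segment meets the rule's conditions; no change.

[oʃewuvboʃpo]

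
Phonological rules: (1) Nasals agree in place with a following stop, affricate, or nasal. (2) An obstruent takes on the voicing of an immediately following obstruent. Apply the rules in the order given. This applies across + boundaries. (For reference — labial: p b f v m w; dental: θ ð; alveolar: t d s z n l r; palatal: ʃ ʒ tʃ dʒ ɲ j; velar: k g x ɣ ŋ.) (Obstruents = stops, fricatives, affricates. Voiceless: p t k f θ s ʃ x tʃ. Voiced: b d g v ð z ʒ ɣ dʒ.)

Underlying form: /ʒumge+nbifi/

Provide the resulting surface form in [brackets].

[ʒuŋge+mbifi]

Rule 1: /m/ before /g/ (velar) → [ŋ]
Rule 1: /n/ before /b/ (labial) → [m]
After rule 1: ʒuŋge+mbifi
Rule 2: no segment meets the rule's conditions; no change.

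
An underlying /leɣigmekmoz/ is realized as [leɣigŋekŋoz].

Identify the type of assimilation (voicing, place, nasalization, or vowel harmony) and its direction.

place assimilation, progressive

/m/→[ŋ] /m/→[ŋ].
Each target copies a feature from the preceding segment, so the direction is progressive.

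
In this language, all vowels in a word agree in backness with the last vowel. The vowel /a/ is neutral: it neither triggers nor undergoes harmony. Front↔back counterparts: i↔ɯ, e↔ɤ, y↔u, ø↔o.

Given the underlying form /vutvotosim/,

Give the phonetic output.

[vytvøtøsim]

/u/ harmonizes with /i/ ([-back]) → [y]
/o/ harmonizes with /i/ ([-back]) → [ø]
/o/ harmonizes with /i/ ([-back]) → [ø]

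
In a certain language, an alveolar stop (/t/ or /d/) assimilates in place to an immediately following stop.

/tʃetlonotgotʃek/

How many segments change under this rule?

/t/ before /g/ (velar) → [k]
1 segment changes.

1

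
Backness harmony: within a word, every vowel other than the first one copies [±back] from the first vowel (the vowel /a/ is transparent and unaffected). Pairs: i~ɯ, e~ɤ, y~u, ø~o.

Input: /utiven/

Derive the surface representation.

[utɯvɤn]

/i/ harmonizes with /u/ ([+back]) → [ɯ]
/e/ harmonizes with /u/ ([+back]) → [ɤ]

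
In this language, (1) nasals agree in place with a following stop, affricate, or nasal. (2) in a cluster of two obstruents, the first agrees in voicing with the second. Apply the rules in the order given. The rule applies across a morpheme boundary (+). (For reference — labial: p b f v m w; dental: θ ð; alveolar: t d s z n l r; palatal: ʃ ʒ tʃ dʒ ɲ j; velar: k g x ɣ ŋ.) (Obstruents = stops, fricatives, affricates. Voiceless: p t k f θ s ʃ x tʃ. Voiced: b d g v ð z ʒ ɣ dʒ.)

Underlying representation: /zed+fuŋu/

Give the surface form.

[zet+fuŋu]

Rule 1: no segment meets the rule's conditions; no change.
After rule 1: zed+fuŋu
Rule 2: /d/ before /f/ (voiceless) → [t]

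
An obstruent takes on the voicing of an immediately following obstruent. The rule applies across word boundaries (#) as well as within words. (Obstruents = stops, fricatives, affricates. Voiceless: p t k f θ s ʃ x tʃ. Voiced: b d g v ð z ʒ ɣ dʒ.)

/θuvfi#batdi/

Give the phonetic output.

[θuffi#baddi]

/v/ before /f/ (voiceless) → [f]
/t/ before /d/ (voiced) → [d]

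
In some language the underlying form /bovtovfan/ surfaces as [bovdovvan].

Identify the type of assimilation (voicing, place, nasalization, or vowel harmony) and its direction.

voicing assimilation, progressive

/t/→[d] /f/→[v].
Each target copies a feature from the preceding segment, so the direction is progressive.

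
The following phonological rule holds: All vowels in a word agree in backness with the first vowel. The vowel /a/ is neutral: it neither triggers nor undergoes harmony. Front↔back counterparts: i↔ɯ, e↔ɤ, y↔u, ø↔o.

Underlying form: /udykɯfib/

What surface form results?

/y/ harmonizes with /u/ ([+back]) → [u]
/i/ harmonizes with /u/ ([+back]) → [ɯ]

[udukɯfɯb]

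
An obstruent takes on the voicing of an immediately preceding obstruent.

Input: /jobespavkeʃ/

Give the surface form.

[jobespavgeʃ]

/k/ after /v/ (voiced) → [g]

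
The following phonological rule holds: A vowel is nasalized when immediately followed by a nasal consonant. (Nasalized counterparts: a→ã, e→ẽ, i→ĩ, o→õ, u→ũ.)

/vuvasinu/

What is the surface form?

[vuvasĩnu]

/i/ before nasal /n/ → [ĩ]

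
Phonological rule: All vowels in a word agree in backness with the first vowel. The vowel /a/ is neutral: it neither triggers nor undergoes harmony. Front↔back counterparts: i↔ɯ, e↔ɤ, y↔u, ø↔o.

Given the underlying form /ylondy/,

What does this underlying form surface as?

[yløndy]

/o/ harmonizes with /y/ ([-back]) → [ø]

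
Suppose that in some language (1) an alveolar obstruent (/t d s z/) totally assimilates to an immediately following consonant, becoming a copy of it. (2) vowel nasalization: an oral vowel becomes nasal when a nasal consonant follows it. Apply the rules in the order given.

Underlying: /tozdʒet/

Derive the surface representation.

Rule 1: /z/ before /dʒ/ → [dʒ] (total assimilation)
After rule 1: todʒdʒet
Rule 2: no segment meets the rule's conditions; no change.

[todʒdʒet]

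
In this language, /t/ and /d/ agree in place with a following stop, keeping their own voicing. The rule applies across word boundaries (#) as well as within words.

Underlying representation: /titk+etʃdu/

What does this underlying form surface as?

/t/ before /k/ (velar) → [k]

[tikk+etʃdu]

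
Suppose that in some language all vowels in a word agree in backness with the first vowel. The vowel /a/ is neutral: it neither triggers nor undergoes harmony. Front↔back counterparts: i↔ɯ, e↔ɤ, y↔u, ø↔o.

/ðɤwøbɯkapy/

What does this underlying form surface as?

[ðɤwobɯkapu]

/ø/ harmonizes with /ɤ/ ([+back]) → [o]
/y/ harmonizes with /ɤ/ ([+back]) → [u]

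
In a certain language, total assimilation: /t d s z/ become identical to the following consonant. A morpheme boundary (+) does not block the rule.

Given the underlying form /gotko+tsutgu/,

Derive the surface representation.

[gokko+ssuggu]

/t/ before /k/ → [k] (total assimilation)
/t/ before /s/ → [s] (total assimilation)
/t/ before /g/ → [g] (total assimilation)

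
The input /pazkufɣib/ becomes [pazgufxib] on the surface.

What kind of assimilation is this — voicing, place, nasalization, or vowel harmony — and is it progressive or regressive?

/k/→[g] /ɣ/→[x].
Each target copies a feature from the preceding segment, so the direction is progressive.

voicing assimilation, progressive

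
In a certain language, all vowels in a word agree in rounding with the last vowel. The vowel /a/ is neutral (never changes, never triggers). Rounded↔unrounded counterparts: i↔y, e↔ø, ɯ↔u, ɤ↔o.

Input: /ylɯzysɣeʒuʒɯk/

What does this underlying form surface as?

/y/ harmonizes with /ɯ/ ([-round]) → [i]
/y/ harmonizes with /ɯ/ ([-round]) → [i]
/u/ harmonizes with /ɯ/ ([-round]) → [ɯ]

[ilɯzisɣeʒɯʒɯk]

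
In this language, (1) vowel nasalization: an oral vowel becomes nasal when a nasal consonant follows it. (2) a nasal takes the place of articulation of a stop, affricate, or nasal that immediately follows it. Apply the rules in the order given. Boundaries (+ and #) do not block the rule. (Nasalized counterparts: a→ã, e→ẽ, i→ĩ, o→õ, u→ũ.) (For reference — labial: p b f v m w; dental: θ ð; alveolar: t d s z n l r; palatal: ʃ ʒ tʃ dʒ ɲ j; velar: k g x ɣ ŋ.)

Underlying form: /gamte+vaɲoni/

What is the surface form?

Rule 1: /a/ before nasal /m/ → [ã]
Rule 1: /a/ before nasal /ɲ/ → [ã]
Rule 1: /o/ before nasal /n/ → [õ]
After rule 1: gãmte+vãɲõni
Rule 2: /m/ before /t/ (alveolar) → [n]

[gãnte+vãɲõni]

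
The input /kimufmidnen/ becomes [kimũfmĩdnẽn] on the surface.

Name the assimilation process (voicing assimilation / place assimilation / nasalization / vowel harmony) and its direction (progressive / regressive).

nasalization, progressive

/u/→[ũ] /i/→[ĩ] /e/→[ẽ].
Each target copies a feature from the preceding segment, so the direction is progressive.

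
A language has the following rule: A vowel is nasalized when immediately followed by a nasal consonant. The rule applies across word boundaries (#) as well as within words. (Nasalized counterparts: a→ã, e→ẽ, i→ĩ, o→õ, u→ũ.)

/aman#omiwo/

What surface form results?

/a/ before nasal /m/ → [ã]
/a/ before nasal /n/ → [ã]
/o/ before nasal /m/ → [õ]

[ãmãn#õmiwo]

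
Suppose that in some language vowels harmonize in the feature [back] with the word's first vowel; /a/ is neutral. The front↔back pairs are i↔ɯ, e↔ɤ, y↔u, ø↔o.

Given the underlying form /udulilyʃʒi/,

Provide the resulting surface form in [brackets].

[udulɯluʃʒɯ]

/i/ harmonizes with /u/ ([+back]) → [ɯ]
/y/ harmonizes with /u/ ([+back]) → [u]
/i/ harmonizes with /u/ ([+back]) → [ɯ]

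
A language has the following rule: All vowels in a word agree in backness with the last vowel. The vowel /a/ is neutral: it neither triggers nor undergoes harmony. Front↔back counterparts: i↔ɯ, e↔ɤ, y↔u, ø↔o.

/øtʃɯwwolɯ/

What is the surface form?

/ø/ harmonizes with /ɯ/ ([+back]) → [o]

[otʃɯwwolɯ]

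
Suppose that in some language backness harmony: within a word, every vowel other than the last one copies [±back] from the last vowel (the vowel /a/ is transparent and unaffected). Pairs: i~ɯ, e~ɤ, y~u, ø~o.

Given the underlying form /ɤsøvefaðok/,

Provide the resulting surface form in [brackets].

[ɤsovɤfaðok]

/ø/ harmonizes with /o/ ([+back]) → [o]
/e/ harmonizes with /o/ ([+back]) → [ɤ]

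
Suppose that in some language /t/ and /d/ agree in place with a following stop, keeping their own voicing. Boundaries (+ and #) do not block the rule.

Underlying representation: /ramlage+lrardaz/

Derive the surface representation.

no segment meets the rule's conditions; no change.

[ramlage+lrardaz]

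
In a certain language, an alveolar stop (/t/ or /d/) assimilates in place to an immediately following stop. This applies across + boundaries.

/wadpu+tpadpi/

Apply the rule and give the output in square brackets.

/d/ before /p/ (labial) → [b]
/t/ before /p/ (labial) → [p]
/d/ before /p/ (labial) → [b]

[wabpu+ppabpi]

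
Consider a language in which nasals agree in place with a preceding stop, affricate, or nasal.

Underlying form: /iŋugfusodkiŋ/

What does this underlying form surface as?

no segment meets the rule's conditions; no change.

[iŋugfusodkiŋ]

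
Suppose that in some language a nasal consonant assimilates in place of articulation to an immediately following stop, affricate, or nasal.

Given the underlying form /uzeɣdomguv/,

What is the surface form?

/m/ before /g/ (velar) → [ŋ]

[uzeɣdoŋguv]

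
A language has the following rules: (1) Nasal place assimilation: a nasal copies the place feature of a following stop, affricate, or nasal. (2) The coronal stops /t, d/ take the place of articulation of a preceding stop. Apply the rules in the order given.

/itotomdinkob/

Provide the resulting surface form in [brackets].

Rule 1: /m/ before /d/ (alveolar) → [n]
Rule 1: /n/ before /k/ (velar) → [ŋ]
After rule 1: itotondiŋkob
Rule 2: no segment meets the rule's conditions; no change.

[itotondiŋkob]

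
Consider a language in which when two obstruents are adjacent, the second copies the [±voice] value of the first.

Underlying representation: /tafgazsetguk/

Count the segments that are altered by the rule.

/g/ after /f/ (voiceless) → [k]
/s/ after /z/ (voiced) → [z]
/g/ after /t/ (voiceless) → [k]
3 segments change.

3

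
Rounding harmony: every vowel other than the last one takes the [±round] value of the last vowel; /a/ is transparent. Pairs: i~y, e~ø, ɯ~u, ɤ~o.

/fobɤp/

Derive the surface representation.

[fɤbɤp]

/o/ harmonizes with /ɤ/ ([-round]) → [ɤ]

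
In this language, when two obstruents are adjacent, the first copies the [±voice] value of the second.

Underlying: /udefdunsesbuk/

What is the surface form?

/f/ before /d/ (voiced) → [v]
/s/ before /b/ (voiced) → [z]

[udevdunsezbuk]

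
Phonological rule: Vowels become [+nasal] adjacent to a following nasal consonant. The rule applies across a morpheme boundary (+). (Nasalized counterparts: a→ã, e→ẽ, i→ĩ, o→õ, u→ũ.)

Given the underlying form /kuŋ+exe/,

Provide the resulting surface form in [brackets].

/u/ before nasal /ŋ/ → [ũ]

[kũŋ+exe]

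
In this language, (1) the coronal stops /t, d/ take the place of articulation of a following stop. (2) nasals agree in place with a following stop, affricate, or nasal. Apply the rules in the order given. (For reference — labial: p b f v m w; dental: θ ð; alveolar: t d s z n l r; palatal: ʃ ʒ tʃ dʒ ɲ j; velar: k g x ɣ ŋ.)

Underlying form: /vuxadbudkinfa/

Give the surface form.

[vuxabbugkinfa]

Rule 1: /d/ before /b/ (labial) → [b]
Rule 1: /d/ before /k/ (velar) → [g]
After rule 1: vuxabbugkinfa
Rule 2: no segment meets the rule's conditions; no change.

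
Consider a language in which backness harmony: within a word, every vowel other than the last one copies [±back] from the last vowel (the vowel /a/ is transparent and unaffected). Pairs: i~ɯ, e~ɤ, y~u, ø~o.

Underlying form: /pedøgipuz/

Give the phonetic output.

[pɤdogɯpuz]

/e/ harmonizes with /u/ ([+back]) → [ɤ]
/ø/ harmonizes with /u/ ([+back]) → [o]
/i/ harmonizes with /u/ ([+back]) → [ɯ]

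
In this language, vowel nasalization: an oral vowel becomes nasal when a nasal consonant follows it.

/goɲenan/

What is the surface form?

/o/ before nasal /ɲ/ → [õ]
/e/ before nasal /n/ → [ẽ]
/a/ before nasal /n/ → [ã]

[gõɲẽnãn]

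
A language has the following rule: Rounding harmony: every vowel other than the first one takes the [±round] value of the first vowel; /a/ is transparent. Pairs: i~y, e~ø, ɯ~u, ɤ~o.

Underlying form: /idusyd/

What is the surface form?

[idɯsid]

/u/ harmonizes with /i/ ([-round]) → [ɯ]
/y/ harmonizes with /i/ ([-round]) → [i]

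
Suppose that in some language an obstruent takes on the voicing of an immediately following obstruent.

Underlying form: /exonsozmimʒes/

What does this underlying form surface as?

[exonsozmimʒes]

no segment meets the rule's conditions; no change.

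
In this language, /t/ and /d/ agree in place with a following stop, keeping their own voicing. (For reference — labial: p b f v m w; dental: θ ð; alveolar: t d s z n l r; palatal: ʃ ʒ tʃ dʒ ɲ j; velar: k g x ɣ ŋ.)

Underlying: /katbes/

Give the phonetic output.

/t/ before /b/ (labial) → [p]

[kapbes]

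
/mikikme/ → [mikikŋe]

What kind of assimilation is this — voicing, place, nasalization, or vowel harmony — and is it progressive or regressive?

place assimilation, progressive

/m/→[ŋ].
Each target copies a feature from the preceding segment, so the direction is progressive.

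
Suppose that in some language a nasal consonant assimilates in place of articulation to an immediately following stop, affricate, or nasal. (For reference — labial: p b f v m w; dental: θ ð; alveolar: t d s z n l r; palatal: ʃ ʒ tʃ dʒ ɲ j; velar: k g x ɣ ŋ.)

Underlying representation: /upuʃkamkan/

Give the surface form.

[upuʃkaŋkan]

/m/ before /k/ (velar) → [ŋ]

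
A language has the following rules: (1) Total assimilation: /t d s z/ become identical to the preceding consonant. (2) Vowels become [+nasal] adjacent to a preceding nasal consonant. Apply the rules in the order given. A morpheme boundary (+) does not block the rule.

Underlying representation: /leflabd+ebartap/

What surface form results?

[leflabb+ebarrap]

Rule 1: /d/ after /b/ → [b] (total assimilation)
Rule 1: /t/ after /r/ → [r] (total assimilation)
After rule 1: leflabb+ebarrap
Rule 2: no segment meets the rule's conditions; no change.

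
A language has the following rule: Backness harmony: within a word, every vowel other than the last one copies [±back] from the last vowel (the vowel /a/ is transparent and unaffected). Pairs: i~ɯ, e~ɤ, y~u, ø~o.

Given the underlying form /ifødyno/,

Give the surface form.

/i/ harmonizes with /o/ ([+back]) → [ɯ]
/ø/ harmonizes with /o/ ([+back]) → [o]
/y/ harmonizes with /o/ ([+back]) → [u]

[ɯfoduno]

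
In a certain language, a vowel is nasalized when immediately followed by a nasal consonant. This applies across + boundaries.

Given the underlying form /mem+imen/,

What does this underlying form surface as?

/e/ before nasal /m/ → [ẽ]
/i/ before nasal /m/ → [ĩ]
/e/ before nasal /n/ → [ẽ]

[mẽm+ĩmẽn]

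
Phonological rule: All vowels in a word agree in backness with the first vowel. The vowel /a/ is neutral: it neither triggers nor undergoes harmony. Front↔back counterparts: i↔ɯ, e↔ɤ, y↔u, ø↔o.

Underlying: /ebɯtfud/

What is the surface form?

[ebitfyd]

/ɯ/ harmonizes with /e/ ([-back]) → [i]
/u/ harmonizes with /e/ ([-back]) → [y]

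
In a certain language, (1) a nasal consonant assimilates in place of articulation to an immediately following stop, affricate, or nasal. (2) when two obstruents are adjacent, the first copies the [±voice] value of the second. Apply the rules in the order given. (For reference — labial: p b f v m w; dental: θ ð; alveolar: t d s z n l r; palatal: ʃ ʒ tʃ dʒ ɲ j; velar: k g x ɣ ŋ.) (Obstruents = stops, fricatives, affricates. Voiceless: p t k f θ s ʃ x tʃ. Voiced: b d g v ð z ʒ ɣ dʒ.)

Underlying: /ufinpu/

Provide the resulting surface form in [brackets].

[ufimpu]

Rule 1: /n/ before /p/ (labial) → [m]
After rule 1: ufimpu
Rule 2: no segment meets the rule's conditions; no change.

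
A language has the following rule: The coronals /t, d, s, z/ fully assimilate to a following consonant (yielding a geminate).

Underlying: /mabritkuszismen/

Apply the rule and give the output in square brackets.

[mabrikkuzzimmen]

/t/ before /k/ → [k] (total assimilation)
/s/ before /z/ → [z] (total assimilation)
/s/ before /m/ → [m] (total assimilation)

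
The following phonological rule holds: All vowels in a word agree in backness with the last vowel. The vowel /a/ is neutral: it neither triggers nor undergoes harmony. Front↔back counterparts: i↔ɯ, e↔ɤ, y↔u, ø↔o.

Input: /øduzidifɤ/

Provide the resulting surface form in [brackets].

/ø/ harmonizes with /ɤ/ ([+back]) → [o]
/i/ harmonizes with /ɤ/ ([+back]) → [ɯ]
/i/ harmonizes with /ɤ/ ([+back]) → [ɯ]

[oduzɯdɯfɤ]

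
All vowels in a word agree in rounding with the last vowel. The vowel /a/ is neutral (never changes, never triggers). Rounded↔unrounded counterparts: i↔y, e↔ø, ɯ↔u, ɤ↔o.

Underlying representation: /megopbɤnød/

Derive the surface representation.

[møgopbonød]

/e/ harmonizes with /ø/ ([+round]) → [ø]
/ɤ/ harmonizes with /ø/ ([+round]) → [o]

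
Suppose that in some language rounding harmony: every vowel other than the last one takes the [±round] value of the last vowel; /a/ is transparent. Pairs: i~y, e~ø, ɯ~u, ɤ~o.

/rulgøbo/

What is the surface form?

[rulgøbo]

no segment meets the rule's conditions; no change.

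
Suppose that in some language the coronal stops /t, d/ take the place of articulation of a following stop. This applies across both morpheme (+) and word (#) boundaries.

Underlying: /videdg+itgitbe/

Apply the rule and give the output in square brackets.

[videgg+ikgipbe]

/d/ before /g/ (velar) → [g]
/t/ before /g/ (velar) → [k]
/t/ before /b/ (labial) → [p]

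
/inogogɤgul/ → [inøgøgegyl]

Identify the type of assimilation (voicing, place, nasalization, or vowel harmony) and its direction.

vowel harmony, progressive

/o/→[ø] /o/→[ø] /ɤ/→[e] /u/→[y].
Vowels agree with the first vowel, so the harmony is progressive.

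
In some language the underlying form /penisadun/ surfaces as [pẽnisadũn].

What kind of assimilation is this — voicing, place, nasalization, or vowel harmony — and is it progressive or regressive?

nasalization, regressive

/e/→[ẽ] /u/→[ũ].
Each target copies a feature from the following segment, so the direction is regressive.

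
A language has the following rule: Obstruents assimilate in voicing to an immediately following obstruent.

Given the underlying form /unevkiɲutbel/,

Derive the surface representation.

[unefkiɲudbel]

/v/ before /k/ (voiceless) → [f]
/t/ before /b/ (voiced) → [d]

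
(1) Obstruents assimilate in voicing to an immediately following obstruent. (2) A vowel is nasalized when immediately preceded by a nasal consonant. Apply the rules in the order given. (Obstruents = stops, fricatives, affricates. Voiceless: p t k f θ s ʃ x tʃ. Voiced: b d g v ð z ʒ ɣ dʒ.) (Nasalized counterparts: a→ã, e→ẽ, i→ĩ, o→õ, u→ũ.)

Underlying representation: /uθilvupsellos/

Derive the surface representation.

[uθilvupsellos]

Rule 1: no segment meets the rule's conditions; no change.
After rule 1: uθilvupsellos
Rule 2: no segment meets the rule's conditions; no change.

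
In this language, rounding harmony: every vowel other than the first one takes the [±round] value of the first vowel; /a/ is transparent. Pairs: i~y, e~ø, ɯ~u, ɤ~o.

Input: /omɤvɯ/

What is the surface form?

[omovu]

/ɤ/ harmonizes with /o/ ([+round]) → [o]
/ɯ/ harmonizes with /o/ ([+round]) → [u]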